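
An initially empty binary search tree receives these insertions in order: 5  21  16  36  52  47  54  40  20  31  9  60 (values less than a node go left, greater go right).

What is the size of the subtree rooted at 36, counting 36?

Insert 5: tree is empty, so 5 becomes the root.
Insert 21: 21 > 5 → go right. Place as right child of 5.
Insert 16: 16 > 5 → go right; 16 < 21 → go left. Place as left child of 21.
Insert 36: 36 > 5 → go right; 36 > 21 → go right. Place as right child of 21.
Insert 52: 52 > 5 → go right; 52 > 21 → go right; 52 > 36 → go right. Place as right child of 36.
Insert 47: 47 > 5 → go right; 47 > 21 → go right; 47 > 36 → go right; 47 < 52 → go left. Place as left child of 52.
Insert 54: 54 > 5 → go right; 54 > 21 → go right; 54 > 36 → go right; 54 > 52 → go right. Place as right child of 52.
Insert 40: 40 > 5 → go right; 40 > 21 → go right; 40 > 36 → go right; 40 < 52 → go left; 40 < 47 → go left. Place as left child of 47.
Insert 20: 20 > 5 → go right; 20 < 21 → go left; 20 > 16 → go right. Place as right child of 16.
Insert 31: 31 > 5 → go right; 31 > 21 → go right; 31 < 36 → go left. Place as left child of 36.
Insert 9: 9 > 5 → go right; 9 < 21 → go left; 9 < 16 → go left. Place as left child of 16.
Insert 60: 60 > 5 → go right; 60 > 21 → go right; 60 > 36 → go right; 60 > 52 → go right; 60 > 54 → go right. Place as right child of 54.

Subtree rooted at 36 contains: 36, 31, 52, 47, 40, 54, 60 — 7 nodes.

7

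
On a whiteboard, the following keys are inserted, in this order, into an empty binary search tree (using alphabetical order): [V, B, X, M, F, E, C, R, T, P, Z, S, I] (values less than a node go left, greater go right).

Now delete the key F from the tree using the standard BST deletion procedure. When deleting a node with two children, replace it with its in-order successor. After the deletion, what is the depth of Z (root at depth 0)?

Resulting structure (node: left, right):
  V: L=B, R=X
  B: L=–, R=M
  X: L=–, R=Z
  M: L=F, R=R
  F: L=E, R=I
  E: L=C, R=–
  C: L=–, R=–
  R: L=P, R=T
  T: L=S, R=–
  P: L=–, R=–
  Z: L=–, R=–
  S: L=–, R=–
  I: L=–, R=–

Delete F (two children — replace with in-order successor).
After deletion, path to Z: V → X → Z.

2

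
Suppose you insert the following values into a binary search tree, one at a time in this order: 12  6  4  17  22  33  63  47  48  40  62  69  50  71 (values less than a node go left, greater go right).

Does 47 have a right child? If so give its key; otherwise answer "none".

48

Insert 12: tree is empty, so 12 becomes the root.
Insert 6: 6 < 12 → go left. Place as left child of 12.
Insert 4: 4 < 12 → go left; 4 < 6 → go left. Place as left child of 6.
Insert 17: 17 > 12 → go right. Place as right child of 12.
Insert 22: 22 > 12 → go right; 22 > 17 → go right. Place as right child of 17.
Insert 33: 33 > 12 → go right; 33 > 17 → go right; 33 > 22 → go right. Place as right child of 22.
Insert 63: 63 > 12 → go right; 63 > 17 → go right; 63 > 22 → go right; 63 > 33 → go right. Place as right child of 33.
Insert 47: 47 > 12 → go right; 47 > 17 → go right; 47 > 22 → go right; 47 > 33 → go right; 47 < 63 → go left. Place as left child of 63.
Insert 48: 48 > 12 → go right; 48 > 17 → go right; 48 > 22 → go right; 48 > 33 → go right; 48 < 63 → go left; 48 > 47 → go right. Place as right child of 47.
Insert 40: 40 > 12 → go right; 40 > 17 → go right; 40 > 22 → go right; 40 > 33 → go right; 40 < 63 → go left; 40 < 47 → go left. Place as left child of 47.
Insert 62: 62 > 12 → go right; 62 > 17 → go right; 62 > 22 → go right; 62 > 33 → go right; 62 < 63 → go left; 62 > 47 → go right; 62 > 48 → go right. Place as right child of 48.
Insert 69: 69 > 12 → go right; 69 > 17 → go right; 69 > 22 → go right; 69 > 33 → go right; 69 > 63 → go right. Place as right child of 63.
Insert 50: 50 > 12 → go right; 50 > 17 → go right; 50 > 22 → go right; 50 > 33 → go right; 50 < 63 → go left; 50 > 47 → go right; 50 > 48 → go right; 50 < 62 → go left. Place as left child of 62.
Insert 71: 71 > 12 → go right; 71 > 17 → go right; 71 > 22 → go right; 71 > 33 → go right; 71 > 63 → go right; 71 > 69 → go right. Place as right child of 69.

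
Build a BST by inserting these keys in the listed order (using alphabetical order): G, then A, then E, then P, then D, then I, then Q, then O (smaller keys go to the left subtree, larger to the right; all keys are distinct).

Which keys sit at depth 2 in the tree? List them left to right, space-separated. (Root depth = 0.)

E I Q

Insert G: tree is empty, so G becomes the root.
Insert A: A < G → go left. Place as left child of G.
Insert E: E < G → go left; E > A → go right. Place as right child of A.
Insert P: P > G → go right. Place as right child of G.
Insert D: D < G → go left; D > A → go right; D < E → go left. Place as left child of E.
Insert I: I > G → go right; I < P → go left. Place as left child of P.
Insert Q: Q > G → go right; Q > P → go right. Place as right child of P.
Insert O: O > G → go right; O < P → go left; O > I → go right. Place as right child of I.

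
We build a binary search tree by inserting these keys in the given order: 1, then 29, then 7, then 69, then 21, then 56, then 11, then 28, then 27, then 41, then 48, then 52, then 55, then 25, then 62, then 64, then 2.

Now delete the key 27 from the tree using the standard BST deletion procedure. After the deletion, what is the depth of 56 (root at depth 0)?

1: root
29: right child of 1 (depth 1)
7: left child of 29 (depth 2)
69: right child of 29 (depth 2)
21: right child of 7 (depth 3)
56: left child of 69 (depth 3)
11: left child of 21 (depth 4)
28: right child of 21 (depth 4)
27: left child of 28 (depth 5)
41: left child of 56 (depth 4)
48: right child of 41 (depth 5)
52: right child of 48 (depth 6)
55: right child of 52 (depth 7)
25: left child of 27 (depth 6)
62: right child of 56 (depth 4)
64: right child of 62 (depth 5)
2: left child of 7 (depth 3)

Delete 27 (at most one child — splice it out).
After deletion, path to 56: 1 → 29 → 69 → 56.

3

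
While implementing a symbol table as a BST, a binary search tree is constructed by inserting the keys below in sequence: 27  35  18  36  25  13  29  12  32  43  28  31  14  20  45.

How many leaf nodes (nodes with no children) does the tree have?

Resulting structure (node: left, right):
  27: L=18, R=35
  35: L=29, R=36
  18: L=13, R=25
  36: L=–, R=43
  25: L=20, R=–
  13: L=12, R=14
  29: L=28, R=32
  12: L=–, R=–
  32: L=31, R=–
  43: L=–, R=45
  28: L=–, R=–
  31: L=–, R=–
  14: L=–, R=–
  20: L=–, R=–
  45: L=–, R=–

Leaves: 12, 14, 20, 28, 31, 45 — 6 in total.

6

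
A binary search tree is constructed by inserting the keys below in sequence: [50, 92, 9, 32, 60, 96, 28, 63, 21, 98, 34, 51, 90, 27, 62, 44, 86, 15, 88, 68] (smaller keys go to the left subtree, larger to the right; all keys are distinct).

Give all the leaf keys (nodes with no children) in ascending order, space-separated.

15 27 44 51 62 68 88 98

Insert 50: tree is empty, so 50 becomes the root.
Insert 92: 92 > 50 → go right. Place as right child of 50.
Insert 9: 9 < 50 → go left. Place as left child of 50.
Insert 32: 32 < 50 → go left; 32 > 9 → go right. Place as right child of 9.
Insert 60: 60 > 50 → go right; 60 < 92 → go left. Place as left child of 92.
Insert 96: 96 > 50 → go right; 96 > 92 → go right. Place as right child of 92.
Insert 28: 28 < 50 → go left; 28 > 9 → go right; 28 < 32 → go left. Place as left child of 32.
Insert 63: 63 > 50 → go right; 63 < 92 → go left; 63 > 60 → go right. Place as right child of 60.
Insert 21: 21 < 50 → go left; 21 > 9 → go right; 21 < 32 → go left; 21 < 28 → go left. Place as left child of 28.
Insert 98: 98 > 50 → go right; 98 > 92 → go right; 98 > 96 → go right. Place as right child of 96.
Insert 34: 34 < 50 → go left; 34 > 9 → go right; 34 > 32 → go right. Place as right child of 32.
Insert 51: 51 > 50 → go right; 51 < 92 → go left; 51 < 60 → go left. Place as left child of 60.
Insert 90: 90 > 50 → go right; 90 < 92 → go left; 90 > 60 → go right; 90 > 63 → go right. Place as right child of 63.
Insert 27: 27 < 50 → go left; 27 > 9 → go right; 27 < 32 → go left; 27 < 28 → go left; 27 > 21 → go right. Place as right child of 21.
Insert 62: 62 > 50 → go right; 62 < 92 → go left; 62 > 60 → go right; 62 < 63 → go left. Place as left child of 63.
Insert 44: 44 < 50 → go left; 44 > 9 → go right; 44 > 32 → go right; 44 > 34 → go right. Place as right child of 34.
Insert 86: 86 > 50 → go right; 86 < 92 → go left; 86 > 60 → go right; 86 > 63 → go right; 86 < 90 → go left. Place as left child of 90.
Insert 15: 15 < 50 → go left; 15 > 9 → go right; 15 < 32 → go left; 15 < 28 → go left; 15 < 21 → go left. Place as left child of 21.
Insert 88: 88 > 50 → go right; 88 < 92 → go left; 88 > 60 → go right; 88 > 63 → go right; 88 < 90 → go left; 88 > 86 → go right. Place as right child of 86.
Insert 68: 68 > 50 → go right; 68 < 92 → go left; 68 > 60 → go right; 68 > 63 → go right; 68 < 90 → go left; 68 < 86 → go left. Place as left child of 86.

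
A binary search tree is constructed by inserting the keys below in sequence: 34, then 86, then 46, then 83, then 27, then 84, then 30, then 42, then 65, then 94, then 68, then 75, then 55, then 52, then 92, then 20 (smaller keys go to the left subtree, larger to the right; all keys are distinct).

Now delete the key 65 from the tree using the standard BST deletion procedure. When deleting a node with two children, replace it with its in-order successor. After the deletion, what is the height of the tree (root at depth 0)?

34: root
86: right child of 34 (depth 1)
46: left child of 86 (depth 2)
83: right child of 46 (depth 3)
27: left child of 34 (depth 1)
84: right child of 83 (depth 4)
30: right child of 27 (depth 2)
42: left child of 46 (depth 3)
65: left child of 83 (depth 4)
94: right child of 86 (depth 2)
68: right child of 65 (depth 5)
75: right child of 68 (depth 6)
55: left child of 65 (depth 5)
52: left child of 55 (depth 6)
92: left child of 94 (depth 3)
20: left child of 27 (depth 2)

Delete 65 (two children — replace with in-order successor).
After deletion, deepest node is 52 at depth 6.

6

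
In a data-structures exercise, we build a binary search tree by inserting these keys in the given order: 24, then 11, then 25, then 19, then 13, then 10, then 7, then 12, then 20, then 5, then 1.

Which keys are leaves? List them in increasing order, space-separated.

1 12 20 25

Insert 24: tree is empty, so 24 becomes the root.
Insert 11: 11 < 24 → go left. Place as left child of 24.
Insert 25: 25 > 24 → go right. Place as right child of 24.
Insert 19: 19 < 24 → go left; 19 > 11 → go right. Place as right child of 11.
Insert 13: 13 < 24 → go left; 13 > 11 → go right; 13 < 19 → go left. Place as left child of 19.
Insert 10: 10 < 24 → go left; 10 < 11 → go left. Place as left child of 11.
Insert 7: 7 < 24 → go left; 7 < 11 → go left; 7 < 10 → go left. Place as left child of 10.
Insert 12: 12 < 24 → go left; 12 > 11 → go right; 12 < 19 → go left; 12 < 13 → go left. Place as left child of 13.
Insert 20: 20 < 24 → go left; 20 > 11 → go right; 20 > 19 → go right. Place as right child of 19.
Insert 5: 5 < 24 → go left; 5 < 11 → go left; 5 < 10 → go left; 5 < 7 → go left. Place as left child of 7.
Insert 1: 1 < 24 → go left; 1 < 11 → go left; 1 < 10 → go left; 1 < 7 → go left; 1 < 5 → go left. Place as left child of 5.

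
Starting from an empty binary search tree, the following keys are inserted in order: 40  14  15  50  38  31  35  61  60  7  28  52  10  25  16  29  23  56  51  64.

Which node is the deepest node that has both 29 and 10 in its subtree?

40: root
14: left child of 40 (depth 1)
15: right child of 14 (depth 2)
50: right child of 40 (depth 1)
38: right child of 15 (depth 3)
31: left child of 38 (depth 4)
35: right child of 31 (depth 5)
61: right child of 50 (depth 2)
60: left child of 61 (depth 3)
7: left child of 14 (depth 2)
28: left child of 31 (depth 5)
52: left child of 60 (depth 4)
10: right child of 7 (depth 3)
25: left child of 28 (depth 6)
16: left child of 25 (depth 7)
29: right child of 28 (depth 6)
23: right child of 16 (depth 8)
56: right child of 52 (depth 5)
51: left child of 52 (depth 5)
64: right child of 61 (depth 3)

Path to 29: 40 → 14 → 15 → 38 → 31 → 28 → 29
Path to 10: 40 → 14 → 7 → 10
The paths share a prefix ending at 14, then split left and right.

14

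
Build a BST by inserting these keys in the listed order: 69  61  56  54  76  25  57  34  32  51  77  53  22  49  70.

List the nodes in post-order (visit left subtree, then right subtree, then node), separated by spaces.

Insert 69: tree is empty, so 69 becomes the root.
Insert 61: 61 < 69 → go left. Place as left child of 69.
Insert 56: 56 < 69 → go left; 56 < 61 → go left. Place as left child of 61.
Insert 54: 54 < 69 → go left; 54 < 61 → go left; 54 < 56 → go left. Place as left child of 56.
Insert 76: 76 > 69 → go right. Place as right child of 69.
Insert 25: 25 < 69 → go left; 25 < 61 → go left; 25 < 56 → go left; 25 < 54 → go left. Place as left child of 54.
Insert 57: 57 < 69 → go left; 57 < 61 → go left; 57 > 56 → go right. Place as right child of 56.
Insert 34: 34 < 69 → go left; 34 < 61 → go left; 34 < 56 → go left; 34 < 54 → go left; 34 > 25 → go right. Place as right child of 25.
Insert 32: 32 < 69 → go left; 32 < 61 → go left; 32 < 56 → go left; 32 < 54 → go left; 32 > 25 → go right; 32 < 34 → go left. Place as left child of 34.
Insert 51: 51 < 69 → go left; 51 < 61 → go left; 51 < 56 → go left; 51 < 54 → go left; 51 > 25 → go right; 51 > 34 → go right. Place as right child of 34.
Insert 77: 77 > 69 → go right; 77 > 76 → go right. Place as right child of 76.
Insert 53: 53 < 69 → go left; 53 < 61 → go left; 53 < 56 → go left; 53 < 54 → go left; 53 > 25 → go right; 53 > 34 → go right; 53 > 51 → go right. Place as right child of 51.
Insert 22: 22 < 69 → go left; 22 < 61 → go left; 22 < 56 → go left; 22 < 54 → go left; 22 < 25 → go left. Place as left child of 25.
Insert 49: 49 < 69 → go left; 49 < 61 → go left; 49 < 56 → go left; 49 < 54 → go left; 49 > 25 → go right; 49 > 34 → go right; 49 < 51 → go left. Place as left child of 51.
Insert 70: 70 > 69 → go right; 70 < 76 → go left. Place as left child of 76.

22 32 49 53 51 34 25 54 57 56 61 70 77 76 69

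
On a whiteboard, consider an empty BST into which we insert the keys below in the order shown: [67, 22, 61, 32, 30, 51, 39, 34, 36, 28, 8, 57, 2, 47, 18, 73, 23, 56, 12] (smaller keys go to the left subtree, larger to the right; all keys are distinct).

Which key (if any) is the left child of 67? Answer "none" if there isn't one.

Insert 67: tree is empty, so 67 becomes the root.
Insert 22: 22 < 67 → go left. Place as left child of 67.
Insert 61: 61 < 67 → go left; 61 > 22 → go right. Place as right child of 22.
Insert 32: 32 < 67 → go left; 32 > 22 → go right; 32 < 61 → go left. Place as left child of 61.
Insert 30: 30 < 67 → go left; 30 > 22 → go right; 30 < 61 → go left; 30 < 32 → go left. Place as left child of 32.
Insert 51: 51 < 67 → go left; 51 > 22 → go right; 51 < 61 → go left; 51 > 32 → go right. Place as right child of 32.
Insert 39: 39 < 67 → go left; 39 > 22 → go right; 39 < 61 → go left; 39 > 32 → go right; 39 < 51 → go left. Place as left child of 51.
Insert 34: 34 < 67 → go left; 34 > 22 → go right; 34 < 61 → go left; 34 > 32 → go right; 34 < 51 → go left; 34 < 39 → go left. Place as left child of 39.
Insert 36: 36 < 67 → go left; 36 > 22 → go right; 36 < 61 → go left; 36 > 32 → go right; 36 < 51 → go left; 36 < 39 → go left; 36 > 34 → go right. Place as right child of 34.
Insert 28: 28 < 67 → go left; 28 > 22 → go right; 28 < 61 → go left; 28 < 32 → go left; 28 < 30 → go left. Place as left child of 30.
Insert 8: 8 < 67 → go left; 8 < 22 → go left. Place as left child of 22.
Insert 57: 57 < 67 → go left; 57 > 22 → go right; 57 < 61 → go left; 57 > 32 → go right; 57 > 51 → go right. Place as right child of 51.
Insert 2: 2 < 67 → go left; 2 < 22 → go left; 2 < 8 → go left. Place as left child of 8.
Insert 47: 47 < 67 → go left; 47 > 22 → go right; 47 < 61 → go left; 47 > 32 → go right; 47 < 51 → go left; 47 > 39 → go right. Place as right child of 39.
Insert 18: 18 < 67 → go left; 18 < 22 → go left; 18 > 8 → go right. Place as right child of 8.
Insert 73: 73 > 67 → go right. Place as right child of 67.
Insert 23: 23 < 67 → go left; 23 > 22 → go right; 23 < 61 → go left; 23 < 32 → go left; 23 < 30 → go left; 23 < 28 → go left. Place as left child of 28.
Insert 56: 56 < 67 → go left; 56 > 22 → go right; 56 < 61 → go left; 56 > 32 → go right; 56 > 51 → go right; 56 < 57 → go left. Place as left child of 57.
Insert 12: 12 < 67 → go left; 12 < 22 → go left; 12 > 8 → go right; 12 < 18 → go left. Place as left child of 18.

22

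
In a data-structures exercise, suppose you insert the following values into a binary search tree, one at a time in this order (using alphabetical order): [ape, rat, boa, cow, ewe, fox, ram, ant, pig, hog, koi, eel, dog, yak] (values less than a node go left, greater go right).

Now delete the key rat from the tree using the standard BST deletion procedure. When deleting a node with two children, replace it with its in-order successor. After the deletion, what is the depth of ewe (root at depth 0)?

Insert ape: tree is empty, so ape becomes the root.
Insert rat: rat > ape → go right. Place as right child of ape.
Insert boa: boa > ape → go right; boa < rat → go left. Place as left child of rat.
Insert cow: cow > ape → go right; cow < rat → go left; cow > boa → go right. Place as right child of boa.
Insert ewe: ewe > ape → go right; ewe < rat → go left; ewe > boa → go right; ewe > cow → go right. Place as right child of cow.
Insert fox: fox > ape → go right; fox < rat → go left; fox > boa → go right; fox > cow → go right; fox > ewe → go right. Place as right child of ewe.
Insert ram: ram > ape → go right; ram < rat → go left; ram > boa → go right; ram > cow → go right; ram > ewe → go right; ram > fox → go right. Place as right child of fox.
Insert ant: ant < ape → go left. Place as left child of ape.
Insert pig: pig > ape → go right; pig < rat → go left; pig > boa → go right; pig > cow → go right; pig > ewe → go right; pig > fox → go right; pig < ram → go left. Place as left child of ram.
Insert hog: hog > ape → go right; hog < rat → go left; hog > boa → go right; hog > cow → go right; hog > ewe → go right; hog > fox → go right; hog < ram → go left; hog < pig → go left. Place as left child of pig.
Insert koi: koi > ape → go right; koi < rat → go left; koi > boa → go right; koi > cow → go right; koi > ewe → go right; koi > fox → go right; koi < ram → go left; koi < pig → go left; koi > hog → go right. Place as right child of hog.
Insert eel: eel > ape → go right; eel < rat → go left; eel > boa → go right; eel > cow → go right; eel < ewe → go left. Place as left child of ewe.
Insert dog: dog > ape → go right; dog < rat → go left; dog > boa → go right; dog > cow → go right; dog < ewe → go left; dog < eel → go left. Place as left child of eel.
Insert yak: yak > ape → go right; yak > rat → go right. Place as right child of rat.

Delete rat (two children — replace with in-order successor).
After deletion, path to ewe: ape → yak → boa → cow → ewe.

4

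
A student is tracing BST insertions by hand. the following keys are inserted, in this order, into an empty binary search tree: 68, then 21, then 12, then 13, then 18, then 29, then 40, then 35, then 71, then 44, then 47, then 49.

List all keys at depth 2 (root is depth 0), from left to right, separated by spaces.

68: root
21: left child of 68 (depth 1)
12: left child of 21 (depth 2)
13: right child of 12 (depth 3)
18: right child of 13 (depth 4)
29: right child of 21 (depth 2)
40: right child of 29 (depth 3)
35: left child of 40 (depth 4)
71: right child of 68 (depth 1)
44: right child of 40 (depth 4)
47: right child of 44 (depth 5)
49: right child of 47 (depth 6)

12 29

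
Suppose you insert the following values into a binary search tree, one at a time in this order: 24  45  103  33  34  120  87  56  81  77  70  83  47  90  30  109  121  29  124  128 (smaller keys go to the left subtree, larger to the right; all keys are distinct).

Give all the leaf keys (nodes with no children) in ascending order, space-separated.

29 34 47 70 83 90 109 128

24: root
45: right child of 24 (depth 1)
103: right child of 45 (depth 2)
33: left child of 45 (depth 2)
34: right child of 33 (depth 3)
120: right child of 103 (depth 3)
87: left child of 103 (depth 3)
56: left child of 87 (depth 4)
81: right child of 56 (depth 5)
77: left child of 81 (depth 6)
70: left child of 77 (depth 7)
83: right child of 81 (depth 6)
47: left child of 56 (depth 5)
90: right child of 87 (depth 4)
30: left child of 33 (depth 3)
109: left child of 120 (depth 4)
121: right child of 120 (depth 4)
29: left child of 30 (depth 4)
124: right child of 121 (depth 5)
128: right child of 124 (depth 6)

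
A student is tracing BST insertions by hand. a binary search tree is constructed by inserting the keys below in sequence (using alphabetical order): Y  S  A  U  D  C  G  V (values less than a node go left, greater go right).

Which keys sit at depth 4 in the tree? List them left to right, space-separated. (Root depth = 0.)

Y: root
S: left child of Y (depth 1)
A: left child of S (depth 2)
U: right child of S (depth 2)
D: right child of A (depth 3)
C: left child of D (depth 4)
G: right child of D (depth 4)
V: right child of U (depth 3)

C G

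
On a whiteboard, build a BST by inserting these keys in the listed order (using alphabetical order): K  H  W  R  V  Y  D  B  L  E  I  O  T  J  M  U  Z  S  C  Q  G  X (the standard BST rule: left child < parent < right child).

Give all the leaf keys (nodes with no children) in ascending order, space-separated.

C G J M Q S U X Z

Insert K: tree is empty, so K becomes the root.
Insert H: H < K → go left. Place as left child of K.
Insert W: W > K → go right. Place as right child of K.
Insert R: R > K → go right; R < W → go left. Place as left child of W.
Insert V: V > K → go right; V < W → go left; V > R → go right. Place as right child of R.
Insert Y: Y > K → go right; Y > W → go right. Place as right child of W.
Insert D: D < K → go left; D < H → go left. Place as left child of H.
Insert B: B < K → go left; B < H → go left; B < D → go left. Place as left child of D.
Insert L: L > K → go right; L < W → go left; L < R → go left. Place as left child of R.
Insert E: E < K → go left; E < H → go left; E > D → go right. Place as right child of D.
Insert I: I < K → go left; I > H → go right. Place as right child of H.
Insert O: O > K → go right; O < W → go left; O < R → go left; O > L → go right. Place as right child of L.
Insert T: T > K → go right; T < W → go left; T > R → go right; T < V → go left. Place as left child of V.
Insert J: J < K → go left; J > H → go right; J > I → go right. Place as right child of I.
Insert M: M > K → go right; M < W → go left; M < R → go left; M > L → go right; M < O → go left. Place as left child of O.
Insert U: U > K → go right; U < W → go left; U > R → go right; U < V → go left; U > T → go right. Place as right child of T.
Insert Z: Z > K → go right; Z > W → go right; Z > Y → go right. Place as right child of Y.
Insert S: S > K → go right; S < W → go left; S > R → go right; S < V → go left; S < T → go left. Place as left child of T.
Insert C: C < K → go left; C < H → go left; C < D → go left; C > B → go right. Place as right child of B.
Insert Q: Q > K → go right; Q < W → go left; Q < R → go left; Q > L → go right; Q > O → go right. Place as right child of O.
Insert G: G < K → go left; G < H → go left; G > D → go right; G > E → go right. Place as right child of E.
Insert X: X > K → go right; X > W → go right; X < Y → go left. Place as left child of Y.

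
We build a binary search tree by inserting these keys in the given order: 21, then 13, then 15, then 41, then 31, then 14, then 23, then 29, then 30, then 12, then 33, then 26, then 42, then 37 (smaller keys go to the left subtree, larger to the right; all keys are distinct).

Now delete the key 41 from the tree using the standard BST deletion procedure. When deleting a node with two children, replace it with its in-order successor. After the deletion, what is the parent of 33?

Insert 21: tree is empty, so 21 becomes the root.
Insert 13: 13 < 21 → go left. Place as left child of 21.
Insert 15: 15 < 21 → go left; 15 > 13 → go right. Place as right child of 13.
Insert 41: 41 > 21 → go right. Place as right child of 21.
Insert 31: 31 > 21 → go right; 31 < 41 → go left. Place as left child of 41.
Insert 14: 14 < 21 → go left; 14 > 13 → go right; 14 < 15 → go left. Place as left child of 15.
Insert 23: 23 > 21 → go right; 23 < 41 → go left; 23 < 31 → go left. Place as left child of 31.
Insert 29: 29 > 21 → go right; 29 < 41 → go left; 29 < 31 → go left; 29 > 23 → go right. Place as right child of 23.
Insert 30: 30 > 21 → go right; 30 < 41 → go left; 30 < 31 → go left; 30 > 23 → go right; 30 > 29 → go right. Place as right child of 29.
Insert 12: 12 < 21 → go left; 12 < 13 → go left. Place as left child of 13.
Insert 33: 33 > 21 → go right; 33 < 41 → go left; 33 > 31 → go right. Place as right child of 31.
Insert 26: 26 > 21 → go right; 26 < 41 → go left; 26 < 31 → go left; 26 > 23 → go right; 26 < 29 → go left. Place as left child of 29.
Insert 42: 42 > 21 → go right; 42 > 41 → go right. Place as right child of 41.
Insert 37: 37 > 21 → go right; 37 < 41 → go left; 37 > 31 → go right; 37 > 33 → go right. Place as right child of 33.

Delete 41 (two children — replace with in-order successor).
After deletion, 33's parent is 31.

31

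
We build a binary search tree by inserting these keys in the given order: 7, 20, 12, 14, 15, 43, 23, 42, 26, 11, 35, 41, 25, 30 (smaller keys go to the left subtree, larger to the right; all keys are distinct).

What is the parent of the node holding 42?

23

Insert 7: tree is empty, so 7 becomes the root.
Insert 20: 20 > 7 → go right. Place as right child of 7.
Insert 12: 12 > 7 → go right; 12 < 20 → go left. Place as left child of 20.
Insert 14: 14 > 7 → go right; 14 < 20 → go left; 14 > 12 → go right. Place as right child of 12.
Insert 15: 15 > 7 → go right; 15 < 20 → go left; 15 > 12 → go right; 15 > 14 → go right. Place as right child of 14.
Insert 43: 43 > 7 → go right; 43 > 20 → go right. Place as right child of 20.
Insert 23: 23 > 7 → go right; 23 > 20 → go right; 23 < 43 → go left. Place as left child of 43.
Insert 42: 42 > 7 → go right; 42 > 20 → go right; 42 < 43 → go left; 42 > 23 → go right. Place as right child of 23.
Insert 26: 26 > 7 → go right; 26 > 20 → go right; 26 < 43 → go left; 26 > 23 → go right; 26 < 42 → go left. Place as left child of 42.
Insert 11: 11 > 7 → go right; 11 < 20 → go left; 11 < 12 → go left. Place as left child of 12.
Insert 35: 35 > 7 → go right; 35 > 20 → go right; 35 < 43 → go left; 35 > 23 → go right; 35 < 42 → go left; 35 > 26 → go right. Place as right child of 26.
Insert 41: 41 > 7 → go right; 41 > 20 → go right; 41 < 43 → go left; 41 > 23 → go right; 41 < 42 → go left; 41 > 26 → go right; 41 > 35 → go right. Place as right child of 35.
Insert 25: 25 > 7 → go right; 25 > 20 → go right; 25 < 43 → go left; 25 > 23 → go right; 25 < 42 → go left; 25 < 26 → go left. Place as left child of 26.
Insert 30: 30 > 7 → go right; 30 > 20 → go right; 30 < 43 → go left; 30 > 23 → go right; 30 < 42 → go left; 30 > 26 → go right; 30 < 35 → go left. Place as left child of 35.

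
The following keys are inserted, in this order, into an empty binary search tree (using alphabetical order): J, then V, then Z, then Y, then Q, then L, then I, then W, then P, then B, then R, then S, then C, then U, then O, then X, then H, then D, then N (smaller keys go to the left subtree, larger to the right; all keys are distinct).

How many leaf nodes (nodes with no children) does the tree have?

4

J: root
V: right child of J (depth 1)
Z: right child of V (depth 2)
Y: left child of Z (depth 3)
Q: left child of V (depth 2)
L: left child of Q (depth 3)
I: left child of J (depth 1)
W: left child of Y (depth 4)
P: right child of L (depth 4)
B: left child of I (depth 2)
R: right child of Q (depth 3)
S: right child of R (depth 4)
C: right child of B (depth 3)
U: right child of S (depth 5)
O: left child of P (depth 5)
X: right child of W (depth 5)
H: right child of C (depth 4)
D: left child of H (depth 5)
N: left child of O (depth 6)

Leaves: D, N, U, X — 4 in total.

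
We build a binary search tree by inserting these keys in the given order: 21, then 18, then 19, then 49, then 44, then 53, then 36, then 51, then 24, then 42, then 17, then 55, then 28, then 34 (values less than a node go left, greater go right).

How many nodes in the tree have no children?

Insert 21: tree is empty, so 21 becomes the root.
Insert 18: 18 < 21 → go left. Place as left child of 21.
Insert 19: 19 < 21 → go left; 19 > 18 → go right. Place as right child of 18.
Insert 49: 49 > 21 → go right. Place as right child of 21.
Insert 44: 44 > 21 → go right; 44 < 49 → go left. Place as left child of 49.
Insert 53: 53 > 21 → go right; 53 > 49 → go right. Place as right child of 49.
Insert 36: 36 > 21 → go right; 36 < 49 → go left; 36 < 44 → go left. Place as left child of 44.
Insert 51: 51 > 21 → go right; 51 > 49 → go right; 51 < 53 → go left. Place as left child of 53.
Insert 24: 24 > 21 → go right; 24 < 49 → go left; 24 < 44 → go left; 24 < 36 → go left. Place as left child of 36.
Insert 42: 42 > 21 → go right; 42 < 49 → go left; 42 < 44 → go left; 42 > 36 → go right. Place as right child of 36.
Insert 17: 17 < 21 → go left; 17 < 18 → go left. Place as left child of 18.
Insert 55: 55 > 21 → go right; 55 > 49 → go right; 55 > 53 → go right. Place as right child of 53.
Insert 28: 28 > 21 → go right; 28 < 49 → go left; 28 < 44 → go left; 28 < 36 → go left; 28 > 24 → go right. Place as right child of 24.
Insert 34: 34 > 21 → go right; 34 < 49 → go left; 34 < 44 → go left; 34 < 36 → go left; 34 > 24 → go right; 34 > 28 → go right. Place as right child of 28.

Leaves: 17, 19, 34, 42, 51, 55 — 6 in total.

6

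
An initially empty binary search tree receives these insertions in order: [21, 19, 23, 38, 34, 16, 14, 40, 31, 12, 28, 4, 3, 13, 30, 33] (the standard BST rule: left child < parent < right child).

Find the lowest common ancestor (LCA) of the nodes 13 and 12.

12

21: root
19: left child of 21 (depth 1)
23: right child of 21 (depth 1)
38: right child of 23 (depth 2)
34: left child of 38 (depth 3)
16: left child of 19 (depth 2)
14: left child of 16 (depth 3)
40: right child of 38 (depth 3)
31: left child of 34 (depth 4)
12: left child of 14 (depth 4)
28: left child of 31 (depth 5)
4: left child of 12 (depth 5)
3: left child of 4 (depth 6)
13: right child of 12 (depth 5)
30: right child of 28 (depth 6)
33: right child of 31 (depth 5)

Path to 13: 21 → 19 → 16 → 14 → 12 → 13
Path to 12: 21 → 19 → 16 → 14 → 12
12 lies on both paths and is an ancestor of the other node.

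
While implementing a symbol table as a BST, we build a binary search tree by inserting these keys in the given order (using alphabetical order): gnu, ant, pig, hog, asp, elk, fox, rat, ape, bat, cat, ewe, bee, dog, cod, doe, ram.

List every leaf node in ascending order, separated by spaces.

ape bee doe ewe hog ram

gnu: root
ant: left child of gnu (depth 1)
pig: right child of gnu (depth 1)
hog: left child of pig (depth 2)
asp: right child of ant (depth 2)
elk: right child of asp (depth 3)
fox: right child of elk (depth 4)
rat: right child of pig (depth 2)
ape: left child of asp (depth 3)
bat: left child of elk (depth 4)
cat: right child of bat (depth 5)
ewe: left child of fox (depth 5)
bee: left child of cat (depth 6)
dog: right child of cat (depth 6)
cod: left child of dog (depth 7)
doe: right child of cod (depth 8)
ram: left child of rat (depth 3)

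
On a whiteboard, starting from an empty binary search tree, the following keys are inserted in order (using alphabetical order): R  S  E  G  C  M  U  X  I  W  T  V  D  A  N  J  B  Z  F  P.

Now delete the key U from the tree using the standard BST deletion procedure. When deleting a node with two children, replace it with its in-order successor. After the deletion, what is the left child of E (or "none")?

Insert R: tree is empty, so R becomes the root.
Insert S: S > R → go right. Place as right child of R.
Insert E: E < R → go left. Place as left child of R.
Insert G: G < R → go left; G > E → go right. Place as right child of E.
Insert C: C < R → go left; C < E → go left. Place as left child of E.
Insert M: M < R → go left; M > E → go right; M > G → go right. Place as right child of G.
Insert U: U > R → go right; U > S → go right. Place as right child of S.
Insert X: X > R → go right; X > S → go right; X > U → go right. Place as right child of U.
Insert I: I < R → go left; I > E → go right; I > G → go right; I < M → go left. Place as left child of M.
Insert W: W > R → go right; W > S → go right; W > U → go right; W < X → go left. Place as left child of X.
Insert T: T > R → go right; T > S → go right; T < U → go left. Place as left child of U.
Insert V: V > R → go right; V > S → go right; V > U → go right; V < X → go left; V < W → go left. Place as left child of W.
Insert D: D < R → go left; D < E → go left; D > C → go right. Place as right child of C.
Insert A: A < R → go left; A < E → go left; A < C → go left. Place as left child of C.
Insert N: N < R → go left; N > E → go right; N > G → go right; N > M → go right. Place as right child of M.
Insert J: J < R → go left; J > E → go right; J > G → go right; J < M → go left; J > I → go right. Place as right child of I.
Insert B: B < R → go left; B < E → go left; B < C → go left; B > A → go right. Place as right child of A.
Insert Z: Z > R → go right; Z > S → go right; Z > U → go right; Z > X → go right. Place as right child of X.
Insert F: F < R → go left; F > E → go right; F < G → go left. Place as left child of G.
Insert P: P < R → go left; P > E → go right; P > G → go right; P > M → go right; P > N → go right. Place as right child of N.

Delete U (two children — replace with in-order successor).
After deletion, E's left child: C.

C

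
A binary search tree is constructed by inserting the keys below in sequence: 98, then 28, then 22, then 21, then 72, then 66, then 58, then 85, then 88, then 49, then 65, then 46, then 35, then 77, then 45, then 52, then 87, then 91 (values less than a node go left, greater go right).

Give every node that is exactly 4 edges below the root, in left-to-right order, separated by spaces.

58 77 88

98: root
28: left child of 98 (depth 1)
22: left child of 28 (depth 2)
21: left child of 22 (depth 3)
72: right child of 28 (depth 2)
66: left child of 72 (depth 3)
58: left child of 66 (depth 4)
85: right child of 72 (depth 3)
88: right child of 85 (depth 4)
49: left child of 58 (depth 5)
65: right child of 58 (depth 5)
46: left child of 49 (depth 6)
35: left child of 46 (depth 7)
77: left child of 85 (depth 4)
45: right child of 35 (depth 8)
52: right child of 49 (depth 6)
87: left child of 88 (depth 5)
91: right child of 88 (depth 5)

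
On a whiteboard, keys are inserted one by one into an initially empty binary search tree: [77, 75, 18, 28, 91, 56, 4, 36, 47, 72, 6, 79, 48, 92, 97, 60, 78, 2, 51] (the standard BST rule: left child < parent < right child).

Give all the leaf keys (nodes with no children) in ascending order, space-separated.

2 6 51 60 78 97

Insert 77: tree is empty, so 77 becomes the root.
Insert 75: 75 < 77 → go left. Place as left child of 77.
Insert 18: 18 < 77 → go left; 18 < 75 → go left. Place as left child of 75.
Insert 28: 28 < 77 → go left; 28 < 75 → go left; 28 > 18 → go right. Place as right child of 18.
Insert 91: 91 > 77 → go right. Place as right child of 77.
Insert 56: 56 < 77 → go left; 56 < 75 → go left; 56 > 18 → go right; 56 > 28 → go right. Place as right child of 28.
Insert 4: 4 < 77 → go left; 4 < 75 → go left; 4 < 18 → go left. Place as left child of 18.
Insert 36: 36 < 77 → go left; 36 < 75 → go left; 36 > 18 → go right; 36 > 28 → go right; 36 < 56 → go left. Place as left child of 56.
Insert 47: 47 < 77 → go left; 47 < 75 → go left; 47 > 18 → go right; 47 > 28 → go right; 47 < 56 → go left; 47 > 36 → go right. Place as right child of 36.
Insert 72: 72 < 77 → go left; 72 < 75 → go left; 72 > 18 → go right; 72 > 28 → go right; 72 > 56 → go right. Place as right child of 56.
Insert 6: 6 < 77 → go left; 6 < 75 → go left; 6 < 18 → go left; 6 > 4 → go right. Place as right child of 4.
Insert 79: 79 > 77 → go right; 79 < 91 → go left. Place as left child of 91.
Insert 48: 48 < 77 → go left; 48 < 75 → go left; 48 > 18 → go right; 48 > 28 → go right; 48 < 56 → go left; 48 > 36 → go right; 48 > 47 → go right. Place as right child of 47.
Insert 92: 92 > 77 → go right; 92 > 91 → go right. Place as right child of 91.
Insert 97: 97 > 77 → go right; 97 > 91 → go right; 97 > 92 → go right. Place as right child of 92.
Insert 60: 60 < 77 → go left; 60 < 75 → go left; 60 > 18 → go right; 60 > 28 → go right; 60 > 56 → go right; 60 < 72 → go left. Place as left child of 72.
Insert 78: 78 > 77 → go right; 78 < 91 → go left; 78 < 79 → go left. Place as left child of 79.
Insert 2: 2 < 77 → go left; 2 < 75 → go left; 2 < 18 → go left; 2 < 4 → go left. Place as left child of 4.
Insert 51: 51 < 77 → go left; 51 < 75 → go left; 51 > 18 → go right; 51 > 28 → go right; 51 < 56 → go left; 51 > 36 → go right; 51 > 47 → go right; 51 > 48 → go right. Place as right child of 48.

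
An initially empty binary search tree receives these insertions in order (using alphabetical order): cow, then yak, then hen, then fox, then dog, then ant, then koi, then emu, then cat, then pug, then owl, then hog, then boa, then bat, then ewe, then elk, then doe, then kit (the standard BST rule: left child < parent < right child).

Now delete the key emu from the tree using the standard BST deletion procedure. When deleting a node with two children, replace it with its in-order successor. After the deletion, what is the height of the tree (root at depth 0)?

Resulting structure (node: left, right):
  cow: L=ant, R=yak
  yak: L=hen, R=–
  hen: L=fox, R=koi
  fox: L=dog, R=–
  dog: L=doe, R=emu
  ant: L=–, R=cat
  koi: L=hog, R=pug
  emu: L=elk, R=ewe
  cat: L=boa, R=–
  pug: L=owl, R=–
  owl: L=–, R=–
  hog: L=–, R=kit
  boa: L=bat, R=–
  bat: L=–, R=–
  ewe: L=–, R=–
  elk: L=–, R=–
  doe: L=–, R=–
  kit: L=–, R=–

Delete emu (two children — replace with in-order successor).
After deletion, deepest node is elk at depth 6.

6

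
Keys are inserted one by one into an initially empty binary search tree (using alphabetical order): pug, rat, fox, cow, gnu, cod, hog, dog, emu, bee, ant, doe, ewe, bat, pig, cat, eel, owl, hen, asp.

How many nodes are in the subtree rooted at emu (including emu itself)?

3

pug: root
rat: right child of pug (depth 1)
fox: left child of pug (depth 1)
cow: left child of fox (depth 2)
gnu: right child of fox (depth 2)
cod: left child of cow (depth 3)
hog: right child of gnu (depth 3)
dog: right child of cow (depth 3)
emu: right child of dog (depth 4)
bee: left child of cod (depth 4)
ant: left child of bee (depth 5)
doe: left child of dog (depth 4)
ewe: right child of emu (depth 5)
bat: right child of ant (depth 6)
pig: right child of hog (depth 4)
cat: right child of bee (depth 5)
eel: left child of emu (depth 5)
owl: left child of pig (depth 5)
hen: left child of hog (depth 4)
asp: left child of bat (depth 7)

Subtree rooted at emu contains: emu, eel, ewe — 3 nodes.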